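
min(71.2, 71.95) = 71.2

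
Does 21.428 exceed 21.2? Yes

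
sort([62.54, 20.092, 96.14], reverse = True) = [96.14, 62.54, 20.092]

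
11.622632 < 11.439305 False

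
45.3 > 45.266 True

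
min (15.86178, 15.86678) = 15.86178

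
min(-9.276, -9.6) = -9.6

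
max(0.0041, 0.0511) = 0.0511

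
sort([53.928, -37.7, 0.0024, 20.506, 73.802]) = [-37.7, 0.0024, 20.506, 53.928, 73.802]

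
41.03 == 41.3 False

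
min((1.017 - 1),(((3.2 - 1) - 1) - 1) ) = 0.017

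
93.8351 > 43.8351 True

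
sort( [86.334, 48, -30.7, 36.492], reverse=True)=[86.334, 48, 36.492, -30.7]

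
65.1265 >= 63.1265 True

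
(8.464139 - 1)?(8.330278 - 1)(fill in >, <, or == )>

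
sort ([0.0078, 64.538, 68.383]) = [0.0078, 64.538, 68.383]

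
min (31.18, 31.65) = 31.18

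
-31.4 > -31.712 True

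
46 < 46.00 False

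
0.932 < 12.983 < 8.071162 False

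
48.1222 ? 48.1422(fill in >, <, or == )<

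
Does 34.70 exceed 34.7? No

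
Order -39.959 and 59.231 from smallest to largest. -39.959,59.231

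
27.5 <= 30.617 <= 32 True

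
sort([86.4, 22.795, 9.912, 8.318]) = [8.318, 9.912, 22.795, 86.4]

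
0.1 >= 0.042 True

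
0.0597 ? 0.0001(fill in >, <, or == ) >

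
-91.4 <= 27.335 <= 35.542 True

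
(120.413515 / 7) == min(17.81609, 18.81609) False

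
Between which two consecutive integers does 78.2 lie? 78 and 79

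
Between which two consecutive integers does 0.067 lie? 0 and 1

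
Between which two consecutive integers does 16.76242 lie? 16 and 17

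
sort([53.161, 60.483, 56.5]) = [53.161, 56.5, 60.483]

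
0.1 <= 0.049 False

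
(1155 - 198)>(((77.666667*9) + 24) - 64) True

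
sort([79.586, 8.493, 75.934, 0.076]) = [0.076, 8.493, 75.934, 79.586]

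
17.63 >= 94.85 False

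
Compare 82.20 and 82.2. They are equal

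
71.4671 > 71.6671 False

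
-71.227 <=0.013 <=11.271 True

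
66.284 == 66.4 False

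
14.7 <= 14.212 False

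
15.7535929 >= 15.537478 True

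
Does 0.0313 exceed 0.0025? Yes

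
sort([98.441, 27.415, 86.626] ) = [27.415, 86.626, 98.441]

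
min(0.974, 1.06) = 0.974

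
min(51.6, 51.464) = 51.464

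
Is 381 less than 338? No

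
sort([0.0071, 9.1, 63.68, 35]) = [0.0071, 9.1, 35, 63.68]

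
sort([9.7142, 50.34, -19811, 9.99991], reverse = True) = [50.34, 9.99991, 9.7142, -19811]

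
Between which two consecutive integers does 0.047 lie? 0 and 1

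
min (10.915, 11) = 10.915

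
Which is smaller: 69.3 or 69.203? 69.203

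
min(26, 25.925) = 25.925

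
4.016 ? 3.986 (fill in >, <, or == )>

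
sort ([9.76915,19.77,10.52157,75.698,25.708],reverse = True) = [75.698,25.708,19.77,10.52157,9.76915]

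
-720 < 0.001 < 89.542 True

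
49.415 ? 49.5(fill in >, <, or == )<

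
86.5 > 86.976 False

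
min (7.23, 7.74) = 7.23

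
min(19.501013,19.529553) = 19.501013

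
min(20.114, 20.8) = 20.114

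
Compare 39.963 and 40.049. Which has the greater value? 40.049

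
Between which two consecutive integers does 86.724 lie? 86 and 87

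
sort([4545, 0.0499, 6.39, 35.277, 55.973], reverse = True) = [4545, 55.973, 35.277, 6.39, 0.0499]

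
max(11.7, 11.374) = 11.7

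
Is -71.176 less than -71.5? No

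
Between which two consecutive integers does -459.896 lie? -460 and -459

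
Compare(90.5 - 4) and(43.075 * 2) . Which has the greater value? (90.5 - 4)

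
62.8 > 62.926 False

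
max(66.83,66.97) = 66.97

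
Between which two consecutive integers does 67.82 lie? 67 and 68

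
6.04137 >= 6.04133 True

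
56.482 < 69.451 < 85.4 True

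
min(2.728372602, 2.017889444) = 2.017889444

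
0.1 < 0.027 False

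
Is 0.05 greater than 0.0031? Yes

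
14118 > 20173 False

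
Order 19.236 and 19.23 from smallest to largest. 19.23, 19.236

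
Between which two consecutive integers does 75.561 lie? 75 and 76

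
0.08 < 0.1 True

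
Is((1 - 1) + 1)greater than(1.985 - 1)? Yes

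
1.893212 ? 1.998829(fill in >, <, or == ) <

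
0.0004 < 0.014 True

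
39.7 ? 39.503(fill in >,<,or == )>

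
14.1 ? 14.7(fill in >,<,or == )<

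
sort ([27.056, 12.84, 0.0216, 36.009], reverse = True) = [36.009, 27.056, 12.84, 0.0216]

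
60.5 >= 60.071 True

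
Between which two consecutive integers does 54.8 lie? 54 and 55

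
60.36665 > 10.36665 True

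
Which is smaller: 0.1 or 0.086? 0.086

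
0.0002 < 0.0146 True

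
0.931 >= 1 False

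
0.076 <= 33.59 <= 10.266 False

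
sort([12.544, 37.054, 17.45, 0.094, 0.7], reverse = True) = [37.054, 17.45, 12.544, 0.7, 0.094]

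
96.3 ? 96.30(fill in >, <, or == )==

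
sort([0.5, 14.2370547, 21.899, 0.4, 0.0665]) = [0.0665, 0.4, 0.5, 14.2370547, 21.899]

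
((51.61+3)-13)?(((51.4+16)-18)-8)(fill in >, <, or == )>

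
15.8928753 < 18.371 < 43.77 True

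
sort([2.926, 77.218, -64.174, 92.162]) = [-64.174, 2.926, 77.218, 92.162]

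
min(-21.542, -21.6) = -21.6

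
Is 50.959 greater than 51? No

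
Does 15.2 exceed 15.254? No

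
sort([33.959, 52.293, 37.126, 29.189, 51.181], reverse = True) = [52.293, 51.181, 37.126, 33.959, 29.189]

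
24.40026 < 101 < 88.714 False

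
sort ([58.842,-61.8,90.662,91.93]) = [-61.8,58.842,90.662,91.93]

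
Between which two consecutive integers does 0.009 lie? 0 and 1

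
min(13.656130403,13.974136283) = 13.656130403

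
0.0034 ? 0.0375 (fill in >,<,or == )<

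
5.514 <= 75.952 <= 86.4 True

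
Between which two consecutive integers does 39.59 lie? 39 and 40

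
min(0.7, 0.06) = 0.06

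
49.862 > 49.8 True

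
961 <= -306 False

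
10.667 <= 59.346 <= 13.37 False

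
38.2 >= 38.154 True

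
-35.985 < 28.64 True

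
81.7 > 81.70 False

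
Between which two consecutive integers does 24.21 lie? 24 and 25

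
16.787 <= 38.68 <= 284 True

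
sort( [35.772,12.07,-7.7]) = [-7.7,12.07,35.772]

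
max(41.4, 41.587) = 41.587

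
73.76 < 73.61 False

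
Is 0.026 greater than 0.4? No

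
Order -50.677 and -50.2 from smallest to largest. -50.677, -50.2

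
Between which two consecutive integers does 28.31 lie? 28 and 29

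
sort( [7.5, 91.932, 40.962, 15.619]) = [7.5, 15.619, 40.962, 91.932]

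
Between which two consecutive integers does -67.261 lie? -68 and -67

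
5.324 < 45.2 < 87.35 True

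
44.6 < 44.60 False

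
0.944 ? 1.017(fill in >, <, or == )<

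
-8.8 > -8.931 True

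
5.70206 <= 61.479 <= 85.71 True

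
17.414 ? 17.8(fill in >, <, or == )<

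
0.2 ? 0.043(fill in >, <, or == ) >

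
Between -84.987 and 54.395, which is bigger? 54.395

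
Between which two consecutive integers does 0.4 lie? 0 and 1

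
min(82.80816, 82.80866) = 82.80816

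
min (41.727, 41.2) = 41.2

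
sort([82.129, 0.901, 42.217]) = [0.901, 42.217, 82.129]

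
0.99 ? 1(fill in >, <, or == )<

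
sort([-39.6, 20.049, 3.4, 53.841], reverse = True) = [53.841, 20.049, 3.4, -39.6]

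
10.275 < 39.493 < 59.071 True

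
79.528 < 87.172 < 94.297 True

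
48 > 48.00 False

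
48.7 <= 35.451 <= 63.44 False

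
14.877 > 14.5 True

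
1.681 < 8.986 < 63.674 True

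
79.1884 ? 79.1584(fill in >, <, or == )>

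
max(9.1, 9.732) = 9.732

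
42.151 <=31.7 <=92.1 False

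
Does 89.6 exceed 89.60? No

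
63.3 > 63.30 False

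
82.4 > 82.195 True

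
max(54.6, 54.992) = 54.992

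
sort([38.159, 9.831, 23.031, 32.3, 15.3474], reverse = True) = [38.159, 32.3, 23.031, 15.3474, 9.831]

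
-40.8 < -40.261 True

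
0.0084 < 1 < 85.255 True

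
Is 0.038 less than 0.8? Yes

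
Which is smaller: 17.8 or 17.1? 17.1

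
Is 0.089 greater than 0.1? No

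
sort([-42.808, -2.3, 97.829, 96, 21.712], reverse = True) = [97.829, 96, 21.712, -2.3, -42.808]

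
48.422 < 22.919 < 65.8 False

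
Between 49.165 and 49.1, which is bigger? 49.165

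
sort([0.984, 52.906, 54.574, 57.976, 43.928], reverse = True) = [57.976, 54.574, 52.906, 43.928, 0.984]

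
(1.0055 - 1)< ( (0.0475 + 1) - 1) True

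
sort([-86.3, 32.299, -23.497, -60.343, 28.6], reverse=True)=[32.299, 28.6, -23.497, -60.343, -86.3]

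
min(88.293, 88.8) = 88.293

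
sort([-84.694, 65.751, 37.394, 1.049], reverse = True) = [65.751, 37.394, 1.049, -84.694]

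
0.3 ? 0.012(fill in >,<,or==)>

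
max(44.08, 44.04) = 44.08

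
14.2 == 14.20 True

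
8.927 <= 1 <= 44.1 False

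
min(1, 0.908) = 0.908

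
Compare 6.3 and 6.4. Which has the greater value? 6.4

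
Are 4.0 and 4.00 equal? Yes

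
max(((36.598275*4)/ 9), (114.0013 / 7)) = 16.2859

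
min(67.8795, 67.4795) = 67.4795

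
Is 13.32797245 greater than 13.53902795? No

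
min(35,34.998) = 34.998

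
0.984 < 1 True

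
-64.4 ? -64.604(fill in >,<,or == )>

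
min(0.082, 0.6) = 0.082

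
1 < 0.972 False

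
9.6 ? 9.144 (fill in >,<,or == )>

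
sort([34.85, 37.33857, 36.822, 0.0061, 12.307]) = [0.0061, 12.307, 34.85, 36.822, 37.33857]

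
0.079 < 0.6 True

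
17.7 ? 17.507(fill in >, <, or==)>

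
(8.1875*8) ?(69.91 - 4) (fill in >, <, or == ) <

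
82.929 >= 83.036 False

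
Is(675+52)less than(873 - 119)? Yes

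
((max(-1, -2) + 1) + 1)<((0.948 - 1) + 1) False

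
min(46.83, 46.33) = 46.33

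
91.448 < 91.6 True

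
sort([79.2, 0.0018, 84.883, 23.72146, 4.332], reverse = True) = [84.883, 79.2, 23.72146, 4.332, 0.0018]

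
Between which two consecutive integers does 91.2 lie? 91 and 92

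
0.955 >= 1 False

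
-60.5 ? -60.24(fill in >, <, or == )<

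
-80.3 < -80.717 False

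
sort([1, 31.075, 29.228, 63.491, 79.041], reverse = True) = [79.041, 63.491, 31.075, 29.228, 1]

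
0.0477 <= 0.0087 False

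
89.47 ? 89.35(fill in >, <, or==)>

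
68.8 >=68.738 True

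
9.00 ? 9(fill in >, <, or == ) ==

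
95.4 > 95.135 True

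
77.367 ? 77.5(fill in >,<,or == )<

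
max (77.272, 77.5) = 77.5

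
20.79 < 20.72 False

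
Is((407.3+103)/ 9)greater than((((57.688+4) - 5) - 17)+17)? Yes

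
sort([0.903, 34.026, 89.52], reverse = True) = [89.52, 34.026, 0.903]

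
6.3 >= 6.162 True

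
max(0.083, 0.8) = 0.8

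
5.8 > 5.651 True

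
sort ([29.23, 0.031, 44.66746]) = [0.031, 29.23, 44.66746]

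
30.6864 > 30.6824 True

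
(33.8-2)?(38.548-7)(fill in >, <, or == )>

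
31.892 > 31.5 True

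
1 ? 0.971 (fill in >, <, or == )>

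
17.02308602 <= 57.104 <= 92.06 True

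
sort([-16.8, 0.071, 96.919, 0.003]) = [-16.8, 0.003, 0.071, 96.919]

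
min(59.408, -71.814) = -71.814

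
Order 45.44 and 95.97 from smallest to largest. 45.44, 95.97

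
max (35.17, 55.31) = 55.31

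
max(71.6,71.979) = 71.979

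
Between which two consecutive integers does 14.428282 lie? 14 and 15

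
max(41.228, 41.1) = 41.228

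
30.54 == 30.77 False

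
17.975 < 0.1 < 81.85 False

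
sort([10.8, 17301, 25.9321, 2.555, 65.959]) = [2.555, 10.8, 25.9321, 65.959, 17301]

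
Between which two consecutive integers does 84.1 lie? 84 and 85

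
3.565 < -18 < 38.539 False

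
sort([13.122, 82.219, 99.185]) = [13.122, 82.219, 99.185]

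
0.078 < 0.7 True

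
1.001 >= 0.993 True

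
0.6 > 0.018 True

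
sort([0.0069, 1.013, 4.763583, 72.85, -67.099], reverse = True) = [72.85, 4.763583, 1.013, 0.0069, -67.099]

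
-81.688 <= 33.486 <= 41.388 True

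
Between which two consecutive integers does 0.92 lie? 0 and 1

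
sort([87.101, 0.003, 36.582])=[0.003, 36.582, 87.101]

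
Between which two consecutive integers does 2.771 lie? 2 and 3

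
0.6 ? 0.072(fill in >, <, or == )>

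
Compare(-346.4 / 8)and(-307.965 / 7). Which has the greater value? (-346.4 / 8)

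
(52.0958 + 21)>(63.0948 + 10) True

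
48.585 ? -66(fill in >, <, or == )>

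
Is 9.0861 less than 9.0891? Yes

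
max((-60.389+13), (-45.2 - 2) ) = -47.2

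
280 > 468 False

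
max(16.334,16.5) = 16.5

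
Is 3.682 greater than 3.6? Yes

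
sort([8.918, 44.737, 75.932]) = [8.918, 44.737, 75.932]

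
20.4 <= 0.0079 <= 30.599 False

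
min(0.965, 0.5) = 0.5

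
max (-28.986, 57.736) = 57.736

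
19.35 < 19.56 True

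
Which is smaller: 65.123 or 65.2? 65.123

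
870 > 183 True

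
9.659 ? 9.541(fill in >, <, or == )>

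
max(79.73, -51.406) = 79.73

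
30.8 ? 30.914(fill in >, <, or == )<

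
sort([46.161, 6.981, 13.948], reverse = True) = [46.161, 13.948, 6.981]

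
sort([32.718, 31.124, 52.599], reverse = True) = [52.599, 32.718, 31.124]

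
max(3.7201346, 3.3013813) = 3.7201346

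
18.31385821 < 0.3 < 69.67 False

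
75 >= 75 True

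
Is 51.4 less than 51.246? No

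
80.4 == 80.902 False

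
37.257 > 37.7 False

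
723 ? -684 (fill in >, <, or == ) >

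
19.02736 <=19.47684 True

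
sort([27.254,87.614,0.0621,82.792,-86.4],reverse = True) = [87.614,82.792,27.254,0.0621,-86.4]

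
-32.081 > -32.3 True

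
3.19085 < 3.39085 True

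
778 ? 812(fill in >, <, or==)<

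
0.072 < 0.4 True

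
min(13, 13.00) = 13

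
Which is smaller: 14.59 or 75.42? 14.59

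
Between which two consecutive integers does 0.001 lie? 0 and 1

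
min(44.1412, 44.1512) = 44.1412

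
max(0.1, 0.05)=0.1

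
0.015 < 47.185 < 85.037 True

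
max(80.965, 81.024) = 81.024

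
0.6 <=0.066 False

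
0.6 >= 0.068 True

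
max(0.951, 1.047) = 1.047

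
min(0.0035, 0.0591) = 0.0035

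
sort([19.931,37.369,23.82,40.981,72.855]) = [19.931,23.82,37.369,40.981,72.855]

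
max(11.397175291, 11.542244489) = 11.542244489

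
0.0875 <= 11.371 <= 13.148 True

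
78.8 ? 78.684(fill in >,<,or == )>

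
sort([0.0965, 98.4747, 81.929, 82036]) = [0.0965, 81.929, 98.4747, 82036]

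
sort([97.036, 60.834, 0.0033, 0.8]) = [0.0033, 0.8, 60.834, 97.036]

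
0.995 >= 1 False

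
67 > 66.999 True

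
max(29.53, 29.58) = 29.58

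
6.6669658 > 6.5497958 True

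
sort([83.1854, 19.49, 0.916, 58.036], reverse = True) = [83.1854, 58.036, 19.49, 0.916]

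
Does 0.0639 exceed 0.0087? Yes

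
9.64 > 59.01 False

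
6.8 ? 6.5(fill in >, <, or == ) >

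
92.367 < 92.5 True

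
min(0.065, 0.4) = 0.065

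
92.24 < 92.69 True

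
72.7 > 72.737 False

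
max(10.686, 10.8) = 10.8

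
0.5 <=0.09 False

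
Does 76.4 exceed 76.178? Yes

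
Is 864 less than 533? No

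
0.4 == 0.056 False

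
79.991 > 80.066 False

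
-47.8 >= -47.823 True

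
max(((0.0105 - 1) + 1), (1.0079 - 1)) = 0.0105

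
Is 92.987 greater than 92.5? Yes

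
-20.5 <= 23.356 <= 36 True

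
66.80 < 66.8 False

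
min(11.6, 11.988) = 11.6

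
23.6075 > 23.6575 False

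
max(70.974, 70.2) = 70.974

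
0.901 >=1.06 False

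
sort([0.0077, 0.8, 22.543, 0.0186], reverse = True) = [22.543, 0.8, 0.0186, 0.0077]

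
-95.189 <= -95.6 False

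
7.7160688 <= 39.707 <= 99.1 True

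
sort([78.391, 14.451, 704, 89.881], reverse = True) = [704, 89.881, 78.391, 14.451]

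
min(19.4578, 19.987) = 19.4578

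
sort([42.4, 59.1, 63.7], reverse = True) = [63.7, 59.1, 42.4]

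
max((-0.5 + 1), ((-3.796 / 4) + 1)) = 0.5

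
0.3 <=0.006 False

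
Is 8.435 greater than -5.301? Yes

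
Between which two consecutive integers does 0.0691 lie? 0 and 1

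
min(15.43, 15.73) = 15.43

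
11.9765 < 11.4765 False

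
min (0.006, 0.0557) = 0.006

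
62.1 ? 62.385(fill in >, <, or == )<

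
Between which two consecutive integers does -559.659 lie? -560 and -559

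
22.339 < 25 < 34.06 True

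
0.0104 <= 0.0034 False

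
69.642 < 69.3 False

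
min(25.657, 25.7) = 25.657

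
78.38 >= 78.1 True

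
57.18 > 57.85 False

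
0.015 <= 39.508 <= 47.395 True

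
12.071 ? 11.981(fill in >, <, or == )>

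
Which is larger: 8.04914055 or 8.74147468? 8.74147468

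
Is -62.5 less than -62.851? No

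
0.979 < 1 True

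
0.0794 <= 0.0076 False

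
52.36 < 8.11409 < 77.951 False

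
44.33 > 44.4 False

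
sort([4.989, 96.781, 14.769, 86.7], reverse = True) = [96.781, 86.7, 14.769, 4.989]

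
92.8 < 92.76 False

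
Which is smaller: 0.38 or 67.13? 0.38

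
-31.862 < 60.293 True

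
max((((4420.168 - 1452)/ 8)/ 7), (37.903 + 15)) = 53.003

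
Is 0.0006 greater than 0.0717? No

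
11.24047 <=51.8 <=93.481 True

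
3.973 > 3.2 True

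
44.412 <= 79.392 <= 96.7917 True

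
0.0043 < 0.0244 True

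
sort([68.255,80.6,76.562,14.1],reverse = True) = [80.6,76.562,68.255,14.1]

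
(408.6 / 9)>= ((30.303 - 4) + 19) True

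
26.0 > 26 False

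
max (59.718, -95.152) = 59.718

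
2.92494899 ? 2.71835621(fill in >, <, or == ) >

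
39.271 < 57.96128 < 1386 True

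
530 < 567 True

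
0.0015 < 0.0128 True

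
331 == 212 False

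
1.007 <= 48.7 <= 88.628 True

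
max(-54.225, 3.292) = 3.292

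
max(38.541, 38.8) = 38.8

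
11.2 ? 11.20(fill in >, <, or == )==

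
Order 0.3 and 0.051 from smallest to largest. 0.051, 0.3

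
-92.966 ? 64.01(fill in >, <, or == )<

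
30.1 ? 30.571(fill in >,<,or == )<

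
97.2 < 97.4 True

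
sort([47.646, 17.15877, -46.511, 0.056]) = [-46.511, 0.056, 17.15877, 47.646]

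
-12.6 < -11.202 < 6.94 True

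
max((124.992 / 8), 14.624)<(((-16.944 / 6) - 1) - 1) False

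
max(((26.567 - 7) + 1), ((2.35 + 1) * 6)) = 20.567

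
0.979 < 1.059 True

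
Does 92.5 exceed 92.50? No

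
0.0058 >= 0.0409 False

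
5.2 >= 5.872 False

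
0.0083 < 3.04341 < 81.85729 True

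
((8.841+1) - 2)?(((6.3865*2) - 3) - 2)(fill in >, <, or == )>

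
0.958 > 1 False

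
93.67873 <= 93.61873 False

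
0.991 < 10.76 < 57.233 True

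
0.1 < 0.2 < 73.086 True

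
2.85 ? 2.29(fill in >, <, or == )>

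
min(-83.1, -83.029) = -83.1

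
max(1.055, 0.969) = 1.055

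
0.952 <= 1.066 True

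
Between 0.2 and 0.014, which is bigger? 0.2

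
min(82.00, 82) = 82.00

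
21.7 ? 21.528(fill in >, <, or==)>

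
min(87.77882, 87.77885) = 87.77882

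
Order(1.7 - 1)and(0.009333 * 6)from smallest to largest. (0.009333 * 6), (1.7 - 1)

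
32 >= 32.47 False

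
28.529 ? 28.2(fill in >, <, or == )>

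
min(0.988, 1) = 0.988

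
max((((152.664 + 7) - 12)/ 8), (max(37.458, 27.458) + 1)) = 38.458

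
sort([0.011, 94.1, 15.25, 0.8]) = [0.011, 0.8, 15.25, 94.1]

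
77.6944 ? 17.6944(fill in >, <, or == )>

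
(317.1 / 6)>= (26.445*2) False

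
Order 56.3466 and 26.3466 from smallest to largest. 26.3466, 56.3466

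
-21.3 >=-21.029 False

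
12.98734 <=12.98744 True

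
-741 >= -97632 True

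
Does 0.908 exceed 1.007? No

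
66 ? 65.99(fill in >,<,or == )>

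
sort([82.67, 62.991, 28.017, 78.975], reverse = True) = [82.67, 78.975, 62.991, 28.017]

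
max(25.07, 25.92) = 25.92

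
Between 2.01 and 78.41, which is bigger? 78.41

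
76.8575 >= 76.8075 True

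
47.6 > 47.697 False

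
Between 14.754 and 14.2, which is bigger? 14.754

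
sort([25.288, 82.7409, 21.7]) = [21.7, 25.288, 82.7409]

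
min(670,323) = 323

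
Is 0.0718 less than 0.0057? No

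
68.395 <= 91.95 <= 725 True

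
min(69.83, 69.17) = 69.17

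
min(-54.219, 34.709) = -54.219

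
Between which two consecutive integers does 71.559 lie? 71 and 72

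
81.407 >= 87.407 False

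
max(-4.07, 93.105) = 93.105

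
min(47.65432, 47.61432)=47.61432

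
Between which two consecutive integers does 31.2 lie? 31 and 32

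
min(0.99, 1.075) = 0.99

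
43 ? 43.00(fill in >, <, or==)==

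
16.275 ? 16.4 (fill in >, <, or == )<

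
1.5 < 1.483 False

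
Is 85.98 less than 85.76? No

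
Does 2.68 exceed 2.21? Yes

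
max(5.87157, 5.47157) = 5.87157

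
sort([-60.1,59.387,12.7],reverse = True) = [59.387,12.7,-60.1]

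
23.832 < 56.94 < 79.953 True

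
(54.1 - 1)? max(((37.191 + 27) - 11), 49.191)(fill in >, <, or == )<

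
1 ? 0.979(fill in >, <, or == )>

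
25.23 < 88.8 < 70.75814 False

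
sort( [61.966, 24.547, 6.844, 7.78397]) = [6.844, 7.78397, 24.547, 61.966]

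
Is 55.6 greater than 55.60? No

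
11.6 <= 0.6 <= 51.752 False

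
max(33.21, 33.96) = 33.96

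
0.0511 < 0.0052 False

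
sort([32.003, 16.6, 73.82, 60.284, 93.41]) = [16.6, 32.003, 60.284, 73.82, 93.41]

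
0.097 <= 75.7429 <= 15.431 False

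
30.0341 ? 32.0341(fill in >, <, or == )<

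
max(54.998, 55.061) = 55.061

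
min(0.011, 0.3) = 0.011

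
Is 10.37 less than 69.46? Yes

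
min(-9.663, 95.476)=-9.663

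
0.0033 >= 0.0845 False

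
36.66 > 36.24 True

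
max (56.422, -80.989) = 56.422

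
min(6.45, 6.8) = 6.45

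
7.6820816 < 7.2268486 False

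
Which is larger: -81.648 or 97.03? 97.03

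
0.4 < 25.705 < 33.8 True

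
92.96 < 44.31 False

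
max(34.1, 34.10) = 34.10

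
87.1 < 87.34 True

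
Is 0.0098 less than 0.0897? Yes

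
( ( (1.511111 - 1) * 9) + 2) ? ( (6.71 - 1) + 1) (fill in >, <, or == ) <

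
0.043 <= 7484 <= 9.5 False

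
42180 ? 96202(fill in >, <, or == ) <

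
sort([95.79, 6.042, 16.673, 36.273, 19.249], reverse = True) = [95.79, 36.273, 19.249, 16.673, 6.042]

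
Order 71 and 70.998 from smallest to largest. 70.998, 71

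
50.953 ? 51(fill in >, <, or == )<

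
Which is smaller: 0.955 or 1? 0.955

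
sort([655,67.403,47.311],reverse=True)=[655,67.403,47.311]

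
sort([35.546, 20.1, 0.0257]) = [0.0257, 20.1, 35.546]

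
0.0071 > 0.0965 False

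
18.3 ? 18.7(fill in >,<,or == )<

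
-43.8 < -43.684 True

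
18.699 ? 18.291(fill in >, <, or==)>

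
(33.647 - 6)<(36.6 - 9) False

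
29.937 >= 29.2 True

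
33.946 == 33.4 False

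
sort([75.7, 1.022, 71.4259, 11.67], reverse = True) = [75.7, 71.4259, 11.67, 1.022]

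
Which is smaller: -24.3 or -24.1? -24.3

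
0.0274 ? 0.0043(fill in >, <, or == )>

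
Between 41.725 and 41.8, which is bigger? 41.8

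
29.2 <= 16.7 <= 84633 False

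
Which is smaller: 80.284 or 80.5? 80.284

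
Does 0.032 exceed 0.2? No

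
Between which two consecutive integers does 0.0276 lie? 0 and 1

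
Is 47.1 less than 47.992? Yes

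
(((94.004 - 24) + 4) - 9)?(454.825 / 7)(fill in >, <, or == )>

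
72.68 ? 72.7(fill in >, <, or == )<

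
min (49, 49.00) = 49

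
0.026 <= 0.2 True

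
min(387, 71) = 71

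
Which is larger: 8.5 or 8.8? 8.8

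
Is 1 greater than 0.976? Yes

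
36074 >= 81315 False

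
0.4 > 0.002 True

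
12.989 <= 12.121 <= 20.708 False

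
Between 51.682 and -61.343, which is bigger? 51.682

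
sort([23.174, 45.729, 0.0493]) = [0.0493, 23.174, 45.729]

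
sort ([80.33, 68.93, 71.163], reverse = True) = [80.33, 71.163, 68.93]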